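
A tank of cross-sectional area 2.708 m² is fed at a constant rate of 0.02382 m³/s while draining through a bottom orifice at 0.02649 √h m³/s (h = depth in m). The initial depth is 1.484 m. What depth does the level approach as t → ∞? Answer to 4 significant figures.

0.8086 m

Mass balance (ρ constant): A dh/dt = Q_in − 0.02649 √h. At steady state dh/dt = 0:
Q_in = 0.02649 √h_ss ⇒ √h_ss = 0.02382/0.02649 = 0.899207.
h_ss = 0.899207² = 0.808574 m. (Since h₀ = 1.484 m > h_ss, the level will fall toward this value.)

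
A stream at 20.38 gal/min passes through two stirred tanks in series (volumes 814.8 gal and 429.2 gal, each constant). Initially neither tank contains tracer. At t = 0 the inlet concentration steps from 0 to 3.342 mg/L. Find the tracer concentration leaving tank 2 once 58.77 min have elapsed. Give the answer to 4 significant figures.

Time constants: τᵢ = Vᵢ/Q for each well-mixed tank.
τ₁ = 814.8/20.38 = 39.9804 min; τ₂ = 429.2/20.38 = 21.0599 min.
Tank 1: C₁ = C_in(1 − e^(−t/τ₁)). Tank 2 (τ₁ ≠ τ₂): C₂ = C_in[1 − (τ₁ e^(−t/τ₁) − τ₂ e^(−t/τ₂))/(τ₁ − τ₂)].
At t = 58.77: e^(−t/τ₁) = 0.229932, e^(−t/τ₂) = 0.0613834.
C₂ = 3.342·[1 − (39.9804·0.229932 − 21.0599·0.0613834)/(18.9205)] = 3.342·0.582461 = 1.94659 mg/L.

1.947 mg/L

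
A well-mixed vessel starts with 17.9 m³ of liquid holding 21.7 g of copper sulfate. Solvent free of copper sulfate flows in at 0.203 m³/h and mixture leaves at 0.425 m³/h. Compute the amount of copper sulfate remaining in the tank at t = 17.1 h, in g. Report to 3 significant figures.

13.7 g

Total volume: dV/dt = Q_in − Q_out = -0.22200 m³/h, so V(t) = 17.9 − 0.22200 t and V(17.1) = 14.104 m³.
Solute balance: dm/dt = 0 − Q_out C = −Q_out m/V(t).
Separate: dm/m = −Q_out dt/V(t) ⇒ ln(m/m₀) = −(Q_out/(Q_in−Q_out)) ln(V/V₀).
m = m₀ (V₀/V)^(Q_out/(Q_in−Q_out)) = 21.7 × (17.9/14.104)^(-1.9144) = 13.749 g.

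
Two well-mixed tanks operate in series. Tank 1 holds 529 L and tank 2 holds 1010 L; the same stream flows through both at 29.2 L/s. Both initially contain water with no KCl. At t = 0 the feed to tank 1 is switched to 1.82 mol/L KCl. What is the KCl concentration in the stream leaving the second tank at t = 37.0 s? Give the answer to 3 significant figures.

Each tank obeys Vᵢ dCᵢ/dt = Q(Cᵢ₋₁ − Cᵢ), so τᵢ = Vᵢ/Q.
τ₁ = 529/29.2 = 18.116 s; τ₂ = 1010/29.2 = 34.589 s.
Tank 1: C₁ = C_in(1 − e^(−t/τ₁)). Tank 2 (τ₁ ≠ τ₂): C₂ = C_in[1 − (τ₁ e^(−t/τ₁) − τ₂ e^(−t/τ₂))/(τ₁ − τ₂)].
At t = 37.0: e^(−t/τ₁) = 0.12972, e^(−t/τ₂) = 0.34311.
C₂ = 1.82·[1 − (18.116·0.12972 − 34.589·0.34311)/(-16.473)] = 1.82·0.42221 = 0.76842 mol/L.

0.768 mol/L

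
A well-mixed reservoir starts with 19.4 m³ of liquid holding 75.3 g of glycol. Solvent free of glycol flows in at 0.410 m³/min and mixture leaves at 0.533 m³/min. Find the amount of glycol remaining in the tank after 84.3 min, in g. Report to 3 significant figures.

Total volume: dV/dt = Q_in − Q_out = -0.12300 m³/min, so V(t) = 19.4 − 0.12300 t and V(84.3) = 9.0311 m³.
Species balance (pure solvent in): dm/dt = −Q_out · m/V(t).
dm/m = −Q_out dt/(V₀ − 0.12300 t); integrating gives ln(m/m₀) = −(Q_out/(Q_in−Q_out)) ln(V/V₀).
m = m₀ (V₀/V)^(Q_out/(Q_in−Q_out)) = 75.3 × (19.4/9.0311)^(-4.3333) = 2.7407 g.

2.74 g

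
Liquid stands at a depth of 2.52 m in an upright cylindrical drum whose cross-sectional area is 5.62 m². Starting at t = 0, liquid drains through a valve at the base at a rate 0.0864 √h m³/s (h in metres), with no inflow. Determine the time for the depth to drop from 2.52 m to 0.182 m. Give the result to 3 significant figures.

With no inflow, A dh/dt = −0.0864 √h.
∫ h^(−1/2) dh = −(0.0864/A) ∫ dt, giving 2√h = 2√h₀ − (0.0864/A) t.
t = 2A(√h₀ − √h)/0.0864 = 2·5.62·(√2.52 − √0.182)/0.0864
  = 11.240 × (1.5875 − 0.42661) / 0.0864 = 151.02 s.

151 s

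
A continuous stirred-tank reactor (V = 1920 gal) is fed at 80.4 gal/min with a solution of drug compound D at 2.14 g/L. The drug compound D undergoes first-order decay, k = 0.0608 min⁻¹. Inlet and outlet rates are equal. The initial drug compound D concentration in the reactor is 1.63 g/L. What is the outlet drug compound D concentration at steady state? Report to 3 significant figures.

Species balance: V dC/dt = Q C_in − Q C − k V C.
Steady state (dC/dt = 0): C_ss = Q C_in/(Q + kV) = C_in/(1 + kV/Q).
C_ss = 80.4·2.14/(80.4 + 0.0608·1920) = 172.06/197.14 = 0.87278 g/L.

0.873 g/L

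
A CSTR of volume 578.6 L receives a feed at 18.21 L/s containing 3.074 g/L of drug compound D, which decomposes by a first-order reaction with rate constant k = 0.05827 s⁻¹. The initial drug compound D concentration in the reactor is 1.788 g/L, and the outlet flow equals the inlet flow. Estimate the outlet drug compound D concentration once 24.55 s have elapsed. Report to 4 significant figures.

1.156 g/L

V dC/dt = Q(C_in − C) − k V C.
dC/dt = (Q/V) C_in − (Q/V + k) C; effective rate a = Q/V + k = 0.0314725 + 0.05827 = 0.0897425 s⁻¹.
C_ss = Q C_in/(Q + kV) = 1.07805 g/L; C(t) = C_ss + (C₀ − C_ss) e^(−a t).
C(24.55) = 1.07805 + (0.709954)·e^(−0.0897425·24.55) = 1.07805 + (0.709954)·0.110451 = 1.15646 g/L.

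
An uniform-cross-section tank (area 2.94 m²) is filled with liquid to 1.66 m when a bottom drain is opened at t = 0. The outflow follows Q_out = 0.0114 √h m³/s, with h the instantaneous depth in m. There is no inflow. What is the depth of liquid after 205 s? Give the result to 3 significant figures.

0.794 m

Accumulation of liquid (constant cross-section A): A dh/dt = −0.0114 √h.
∫ h^(−1/2) dh = −(0.0114/A) ∫ dt, giving 2√h = 2√h₀ − (0.0114/A) t.
√h = √1.66 − 0.0114·205/(2·2.94) = 1.2884 − 0.39745 = 0.89096.
h = 0.89096² = 0.79381 m.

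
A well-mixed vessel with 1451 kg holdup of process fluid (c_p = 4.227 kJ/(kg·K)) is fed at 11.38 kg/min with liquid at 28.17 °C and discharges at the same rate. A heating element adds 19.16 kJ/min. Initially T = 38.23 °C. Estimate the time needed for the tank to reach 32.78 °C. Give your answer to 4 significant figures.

Unsteady energy balance on the tank contents: M c_p dT/dt = ṁ c_p (T_in − T) + 19.16.
τ = M/ṁ = 127.504 min; T_ss = T_in + Q̇/(ṁ c_p) = 28.5683 °C.
T(t) = T_ss + (T₀ − T_ss) e^(−t/τ). Set T = 32.78:
e^(−t/τ) = (32.78 − 28.5683)/(38.23 − 28.5683) = 0.435917
t = −127.504 · ln(0.435917) = 105.867 min.

105.9 min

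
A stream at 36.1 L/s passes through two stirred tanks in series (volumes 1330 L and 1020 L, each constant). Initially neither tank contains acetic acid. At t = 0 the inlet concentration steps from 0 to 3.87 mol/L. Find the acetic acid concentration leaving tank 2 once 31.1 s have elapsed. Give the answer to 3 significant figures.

Each tank obeys Vᵢ dCᵢ/dt = Q(Cᵢ₋₁ − Cᵢ), so τᵢ = Vᵢ/Q.
τ₁ = 1330/36.1 = 36.842 s; τ₂ = 1020/36.1 = 28.255 s.
Solving the cascade with C₁(0)=C₂(0)=0 gives C₂(t) = C_in[1 − (τ₁ e^(−t/τ₁) − τ₂ e^(−t/τ₂))/(τ₁ − τ₂)].
At t = 31.1: e^(−t/τ₁) = 0.42993, e^(−t/τ₂) = 0.33264.
C₂ = 3.87·[1 − (36.842·0.42993 − 28.255·0.33264)/(8.5873)] = 3.87·0.24997 = 0.96739 mol/L.

0.967 mol/L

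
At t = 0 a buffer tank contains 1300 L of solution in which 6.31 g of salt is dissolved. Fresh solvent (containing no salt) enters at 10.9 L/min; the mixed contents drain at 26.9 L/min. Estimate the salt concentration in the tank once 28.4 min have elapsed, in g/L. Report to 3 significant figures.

Total volume: dV/dt = Q_in − Q_out = -16.000 L/min, so V(t) = 1300 − 16.000 t and V(28.4) = 845.60 L.
No salt enters, so dm/dt = −Q_out · (m/V).
dm/m = −Q_out dt/(V₀ − 16.000 t); integrating gives ln(m/m₀) = −(Q_out/(Q_in−Q_out)) ln(V/V₀).
m = m₀ (V₀/V)^(Q_out/(Q_in−Q_out)) = 6.31 × (1300/845.60)^(-1.6813) = 3.0620 g.
C = m/V = 3.0620/845.60 = 0.0036211 g/L.

0.00362 g/L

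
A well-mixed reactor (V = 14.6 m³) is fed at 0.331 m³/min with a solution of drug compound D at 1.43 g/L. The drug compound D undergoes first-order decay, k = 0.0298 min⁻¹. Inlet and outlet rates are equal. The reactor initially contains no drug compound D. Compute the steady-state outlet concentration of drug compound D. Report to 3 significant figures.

Accumulation = in − out − consumed: V dC/dt = Q C_in − Q C − k V C.
At steady state: 0 = Q C_in − (Q + kV) C_ss, so C_ss = Q C_in/(Q + kV).
C_ss = 0.331·1.43/(0.331 + 0.0298·14.6) = 0.47333/0.76608 = 0.61786 g/L.

0.618 g/L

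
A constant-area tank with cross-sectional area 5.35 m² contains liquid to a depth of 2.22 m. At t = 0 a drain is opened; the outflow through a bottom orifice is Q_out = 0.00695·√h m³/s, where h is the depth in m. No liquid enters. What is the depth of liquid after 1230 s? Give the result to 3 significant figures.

0.478 m

With no inflow, A dh/dt = −0.00695 √h.
∫ h^(−1/2) dh = −(0.00695/A) ∫ dt, giving 2√h = 2√h₀ − (0.00695/A) t.
√h = √2.22 − 0.00695·1230/(2·5.35) = 1.4900 − 0.79893 = 0.69104.
h = 0.69104² = 0.47754 m.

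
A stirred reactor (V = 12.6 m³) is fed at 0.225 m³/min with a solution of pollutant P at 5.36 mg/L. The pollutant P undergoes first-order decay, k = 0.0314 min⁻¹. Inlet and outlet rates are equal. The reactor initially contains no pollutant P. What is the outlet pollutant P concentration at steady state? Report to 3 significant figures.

Accumulation = in − out − consumed: V dC/dt = Q C_in − Q C − k V C.
Steady state (dC/dt = 0): C_ss = Q C_in/(Q + kV) = C_in/(1 + kV/Q).
C_ss = 0.225·5.36/(0.225 + 0.0314·12.6) = 1.2060/0.62064 = 1.9432 mg/L.

1.94 mg/L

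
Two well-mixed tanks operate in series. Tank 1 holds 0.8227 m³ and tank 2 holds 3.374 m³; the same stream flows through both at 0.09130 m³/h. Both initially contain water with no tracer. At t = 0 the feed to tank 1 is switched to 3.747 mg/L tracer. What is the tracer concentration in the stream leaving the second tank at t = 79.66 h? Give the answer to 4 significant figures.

Each tank obeys Vᵢ dCᵢ/dt = Q(Cᵢ₋₁ − Cᵢ), so τᵢ = Vᵢ/Q.
τ₁ = 0.8227/0.09130 = 9.01095 h; τ₂ = 3.374/0.09130 = 36.9551 h.
Solving the cascade with C₁(0)=C₂(0)=0 gives C₂(t) = C_in[1 − (τ₁ e^(−t/τ₁) − τ₂ e^(−t/τ₂))/(τ₁ − τ₂)].
At t = 79.66: e^(−t/τ₁) = 0.000144772, e^(−t/τ₂) = 0.115835.
C₂ = 3.747·[1 − (9.01095·0.000144772 − 36.9551·0.115835)/(-27.9441)] = 3.747·0.846859 = 3.17318 mg/L.

3.173 mg/L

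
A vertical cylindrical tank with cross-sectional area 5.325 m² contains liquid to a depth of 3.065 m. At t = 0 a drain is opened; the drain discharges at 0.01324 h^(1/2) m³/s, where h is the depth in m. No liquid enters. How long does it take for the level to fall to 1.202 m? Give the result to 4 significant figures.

With no inflow, A dh/dt = −0.01324 √h.
∫ h^(−1/2) dh = −(0.01324/A) ∫ dt, giving 2√h = 2√h₀ − (0.01324/A) t.
t = 2A(√h₀ − √h)/0.01324 = 2·5.325·(√3.065 − √1.202)/0.01324
  = 10.6500 × (1.75071 − 1.09636) / 0.01324 = 526.352 s.

526.4 s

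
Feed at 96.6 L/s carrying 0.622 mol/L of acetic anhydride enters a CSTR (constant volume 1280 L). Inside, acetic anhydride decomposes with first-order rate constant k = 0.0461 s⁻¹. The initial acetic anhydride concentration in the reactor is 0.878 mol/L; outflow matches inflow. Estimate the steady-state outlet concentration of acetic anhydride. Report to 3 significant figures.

0.386 mol/L

Species balance: V dC/dt = Q C_in − Q C − k V C.
Steady state (dC/dt = 0): C_ss = Q C_in/(Q + kV) = C_in/(1 + kV/Q).
C_ss = 96.6·0.622/(96.6 + 0.0461·1280) = 60.085/155.61 = 0.38613 mol/L.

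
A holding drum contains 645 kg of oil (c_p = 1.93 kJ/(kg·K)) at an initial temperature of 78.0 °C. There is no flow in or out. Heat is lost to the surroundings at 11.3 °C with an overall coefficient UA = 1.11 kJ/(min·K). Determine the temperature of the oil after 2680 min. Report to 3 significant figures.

17.4 °C

First-law balance (no shaft work): M c_p dT/dt = −UA(T − T_amb).
dT/dt = (T_ss − T)/τ with T_ss = T_amb = 11.300 °C, τ = M c_p/UA = 645·1.93/1.11 = 1121.5 min.
Solution: T(t) = T_ss + (T₀ − T_ss) e^(−t/τ).
T(2680) = 11.300 + (66.700)·0.091659 = 17.414 °C.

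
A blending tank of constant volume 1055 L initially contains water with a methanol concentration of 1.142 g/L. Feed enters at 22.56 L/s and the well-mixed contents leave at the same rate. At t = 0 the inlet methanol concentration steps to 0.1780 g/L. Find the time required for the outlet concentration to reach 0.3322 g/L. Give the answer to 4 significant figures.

85.71 s

Transient balance on the dissolved component: V dC/dt = Q(C_in − C), so τ = V/Q = 46.7642 s.
C(t) = C_in + (C₀ − C_in) e^(−t/τ). Set C = 0.3322 and solve for t:
e^(−t/τ) = (C − C_in)/(C₀ − C_in) = (0.3322 − 0.1780)/(1.142 − 0.1780) = 0.159959
t = −τ ln(…) = 46.7642 × 1.83284 = 85.7113 s.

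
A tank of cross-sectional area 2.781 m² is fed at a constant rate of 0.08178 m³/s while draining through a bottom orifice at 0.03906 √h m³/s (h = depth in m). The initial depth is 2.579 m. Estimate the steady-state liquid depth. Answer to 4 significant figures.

Level balance: A dh/dt = 0.08178 − 0.03906 √h. Setting dh/dt = 0:
Q_in = 0.03906 √h_ss ⇒ √h_ss = 0.08178/0.03906 = 2.09370.
h_ss = 2.09370² = 4.38359 m. (Since h₀ = 2.579 m < h_ss, the level will rise toward this value.)

4.384 m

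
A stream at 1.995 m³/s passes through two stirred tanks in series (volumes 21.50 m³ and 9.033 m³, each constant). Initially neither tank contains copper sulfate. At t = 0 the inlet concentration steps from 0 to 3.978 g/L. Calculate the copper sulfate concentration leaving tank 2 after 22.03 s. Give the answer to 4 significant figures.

3.112 g/L

Time constants: τᵢ = Vᵢ/Q for each well-mixed tank.
τ₁ = 21.50/1.995 = 10.7769 s; τ₂ = 9.033/1.995 = 4.52782 s.
Solving the cascade with C₁(0)=C₂(0)=0 gives C₂(t) = C_in[1 − (τ₁ e^(−t/τ₁) − τ₂ e^(−t/τ₂))/(τ₁ − τ₂)].
At t = 22.03: e^(−t/τ₁) = 0.129486, e^(−t/τ₂) = 0.00770815.
C₂ = 3.978·[1 − (10.7769·0.129486 − 4.52782·0.00770815)/(6.24912)] = 3.978·0.782279 = 3.11190 g/L.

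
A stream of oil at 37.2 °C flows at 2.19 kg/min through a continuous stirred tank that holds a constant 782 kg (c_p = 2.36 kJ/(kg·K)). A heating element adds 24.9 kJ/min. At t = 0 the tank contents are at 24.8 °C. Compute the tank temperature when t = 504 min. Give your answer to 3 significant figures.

First-law balance (no shaft work): M c_p dT/dt = ṁ c_p (T_in − T) + 24.9.
τ = M/ṁ = 357.08 min; T_ss = T_in + Q̇/(ṁ c_p) = 37.2 + 24.9/(2.19·2.36) = 42.018 °C.
Solution: T(t) = T_ss + (T₀ − T_ss) e^(−t/τ).
T(504) = 42.018 + (-17.218)·e^(−504/357.08) = 42.018 + (-17.218)·0.24379 = 37.820 °C.

37.8 °C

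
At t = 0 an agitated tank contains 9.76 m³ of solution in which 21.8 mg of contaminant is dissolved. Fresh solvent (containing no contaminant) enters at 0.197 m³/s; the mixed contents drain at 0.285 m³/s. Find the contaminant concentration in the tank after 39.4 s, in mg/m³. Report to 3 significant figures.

Let m(t) be the amount of contaminant. Volume: V(t) = V₀ + (Q_in − Q_out) t = 9.76 − 0.088000 t; V(39.4) = 6.2928 m³.
Solute balance: dm/dt = 0 − Q_out C = −Q_out m/V(t).
Separate: dm/m = −Q_out dt/V(t) ⇒ ln(m/m₀) = −(Q_out/(Q_in−Q_out)) ln(V/V₀).
m = m₀ (V₀/V)^(Q_out/(Q_in−Q_out)) = 21.8 × (9.76/6.2928)^(-3.2386) = 5.2620 mg.
C = m/V = 5.2620/6.2928 = 0.83620 mg/m³.

0.836 mg/m³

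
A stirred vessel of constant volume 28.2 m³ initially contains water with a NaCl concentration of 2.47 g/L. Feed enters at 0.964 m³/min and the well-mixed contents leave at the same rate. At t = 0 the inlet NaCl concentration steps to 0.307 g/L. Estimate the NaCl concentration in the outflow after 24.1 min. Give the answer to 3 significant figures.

Mass balance on the solute (V constant): V dC/dt = Q(C_in − C).
So dC/dt = (C_in − C)/τ with τ = V/Q = 28.2/0.964 = 29.253 min.
C approaches C_in exponentially: C(t) = C_in + (C₀ − C_in) e^(−t/τ).
C(24.1) = 0.307 + (2.47 − 0.307)·e^(−24.1/29.253) = 0.307 + (2.1630)·0.43874 = 1.2560 g/L.

1.26 g/L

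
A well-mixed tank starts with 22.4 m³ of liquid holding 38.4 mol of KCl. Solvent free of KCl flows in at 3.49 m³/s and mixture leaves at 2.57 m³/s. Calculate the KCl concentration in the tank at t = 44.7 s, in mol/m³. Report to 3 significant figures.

0.0329 mol/m³

Total volume: dV/dt = Q_in − Q_out = 0.92000 m³/s, so V(t) = 22.4 + 0.92000 t and V(44.7) = 63.524 m³.
Species balance (pure solvent in): dm/dt = −Q_out · m/V(t).
Separate: dm/m = −Q_out dt/V(t) ⇒ ln(m/m₀) = −(Q_out/(Q_in−Q_out)) ln(V/V₀).
m = m₀ (V₀/V)^(Q_out/(Q_in−Q_out)) = 38.4 × (22.4/63.524)^(2.7935) = 2.0881 mol.
C = m/V = 2.0881/63.524 = 0.032871 mol/m³.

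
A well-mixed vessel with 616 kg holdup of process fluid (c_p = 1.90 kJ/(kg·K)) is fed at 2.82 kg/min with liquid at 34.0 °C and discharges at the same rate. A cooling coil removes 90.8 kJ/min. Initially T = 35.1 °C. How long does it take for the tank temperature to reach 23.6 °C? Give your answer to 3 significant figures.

221 min

M c_p dT/dt = ṁ c_p (T_in − T) − Q̇.
τ = M/ṁ = 218.44 min; T_ss = T_in − Q̇/(ṁ c_p) = 17.053 °C.
T(t) = T_ss + (T₀ − T_ss) e^(−t/τ). Set T = 23.6:
e^(−t/τ) = (23.6 − 17.053)/(35.1 − 17.053) = 0.36276
t = −218.44 · ln(0.36276) = 221.50 min.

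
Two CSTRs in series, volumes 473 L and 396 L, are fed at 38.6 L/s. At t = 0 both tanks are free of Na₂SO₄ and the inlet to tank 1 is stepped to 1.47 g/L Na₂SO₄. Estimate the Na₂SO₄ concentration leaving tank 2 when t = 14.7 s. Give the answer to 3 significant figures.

Each tank obeys Vᵢ dCᵢ/dt = Q(Cᵢ₋₁ − Cᵢ), so τᵢ = Vᵢ/Q.
τ₁ = 473/38.6 = 12.254 s; τ₂ = 396/38.6 = 10.259 s.
Tank 1: C₁ = C_in(1 − e^(−t/τ₁)). Tank 2 (τ₁ ≠ τ₂): C₂ = C_in[1 − (τ₁ e^(−t/τ₁) − τ₂ e^(−t/τ₂))/(τ₁ − τ₂)].
At t = 14.7: e^(−t/τ₁) = 0.30131, e^(−t/τ₂) = 0.23862.
C₂ = 1.47·[1 − (12.254·0.30131 − 10.259·0.23862)/(1.9948)] = 1.47·0.37630 = 0.55316 g/L.

0.553 g/L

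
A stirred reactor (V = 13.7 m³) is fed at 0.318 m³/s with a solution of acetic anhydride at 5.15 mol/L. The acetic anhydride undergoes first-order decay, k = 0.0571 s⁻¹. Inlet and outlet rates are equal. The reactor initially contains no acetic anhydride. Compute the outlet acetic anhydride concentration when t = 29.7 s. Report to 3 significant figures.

1.35 mol/L

Accumulation = in − out − consumed: V dC/dt = Q C_in − Q C − k V C.
This is linear with rate a = Q/V + k = 0.080312 s⁻¹.
C_ss = Q C_in/(Q + kV) = 1.4885 mol/L; C(t) = C_ss + (C₀ − C_ss) e^(−a t).
C(29.7) = 1.4885 + (-1.4885)·e^(−0.080312·29.7) = 1.4885 + (-1.4885)·0.092065 = 1.3514 mol/L.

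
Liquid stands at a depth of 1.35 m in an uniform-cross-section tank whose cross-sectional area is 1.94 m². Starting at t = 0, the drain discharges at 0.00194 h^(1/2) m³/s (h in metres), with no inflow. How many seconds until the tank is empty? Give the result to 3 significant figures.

With no inflow, A dh/dt = −0.00194 √h.
This is separable: 2 d(√h)/dt = −0.00194/A, so √h = √h₀ − (0.00194/(2A)) t.
Set h = 0: 2√h₀ = (0.00194/A) t_empty ⇒ t_empty = 2A√h₀/0.00194.
t_empty = 2·1.94·√1.35/0.00194 = 3.8800·1.1619/0.00194 = 2323.8 s.

2320 s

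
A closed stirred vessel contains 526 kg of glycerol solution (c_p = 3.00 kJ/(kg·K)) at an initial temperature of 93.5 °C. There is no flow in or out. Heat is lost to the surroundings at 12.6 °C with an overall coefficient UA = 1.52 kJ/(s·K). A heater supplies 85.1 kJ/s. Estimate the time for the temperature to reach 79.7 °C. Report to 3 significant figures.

838 s

Unsteady energy balance on the tank contents: M c_p dT/dt = −UA(T − T_amb) + Q̇.
τ = M c_p/UA = 1038.2 s; T_ss = T_amb + Q̇/UA = 12.6 + 85.1/1.52 = 68.587 °C.
T(t) = T_ss + (T₀ − T_ss)e^(−t/τ); set T = 79.7:
t = −τ ln[(T − T_ss)/(T₀ − T_ss)] = −1038.2 · ln(0.44608) = 838.07 s.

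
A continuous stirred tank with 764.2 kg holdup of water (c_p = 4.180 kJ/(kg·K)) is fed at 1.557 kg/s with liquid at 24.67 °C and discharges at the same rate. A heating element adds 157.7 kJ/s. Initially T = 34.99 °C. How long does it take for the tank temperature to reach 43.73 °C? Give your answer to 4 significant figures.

485.7 s

M c_p dT/dt = ṁ c_p (T_in − T) + Q̇.
τ = M/ṁ = 490.816 s; T_ss = T_in + Q̇/(ṁ c_p) = 48.9007 °C.
T(t) = T_ss + (T₀ − T_ss) e^(−t/τ). Set T = 43.73:
e^(−t/τ) = (43.73 − 48.9007)/(34.99 − 48.9007) = 0.371709
t = −490.816 · ln(0.371709) = 485.733 s.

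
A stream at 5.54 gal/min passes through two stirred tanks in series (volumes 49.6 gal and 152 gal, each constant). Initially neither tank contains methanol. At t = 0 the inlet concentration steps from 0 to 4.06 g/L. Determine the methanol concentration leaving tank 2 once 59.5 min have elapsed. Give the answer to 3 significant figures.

Time constants: τᵢ = Vᵢ/Q for each well-mixed tank.
τ₁ = 49.6/5.54 = 8.9531 min; τ₂ = 152/5.54 = 27.437 min.
Tank 1: C₁ = C_in(1 − e^(−t/τ₁)). Tank 2 (τ₁ ≠ τ₂): C₂ = C_in[1 − (τ₁ e^(−t/τ₁) − τ₂ e^(−t/τ₂))/(τ₁ − τ₂)].
At t = 59.5: e^(−t/τ₁) = 0.0012995, e^(−t/τ₂) = 0.11434.
C₂ = 4.06·[1 − (8.9531·0.0012995 − 27.437·0.11434)/(-18.484)] = 4.06·0.83091 = 3.3735 g/L.

3.37 g/L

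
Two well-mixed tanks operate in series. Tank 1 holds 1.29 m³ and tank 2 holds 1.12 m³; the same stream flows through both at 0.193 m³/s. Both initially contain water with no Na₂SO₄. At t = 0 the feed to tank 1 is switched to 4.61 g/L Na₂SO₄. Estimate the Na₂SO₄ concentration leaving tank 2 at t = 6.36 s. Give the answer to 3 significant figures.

Time constants: τᵢ = Vᵢ/Q for each well-mixed tank.
τ₁ = 1.29/0.193 = 6.6839 s; τ₂ = 1.12/0.193 = 5.8031 s.
Tank 1: C₁ = C_in(1 − e^(−t/τ₁)). Tank 2 (τ₁ ≠ τ₂): C₂ = C_in[1 − (τ₁ e^(−t/τ₁) − τ₂ e^(−t/τ₂))/(τ₁ − τ₂)].
At t = 6.36: e^(−t/τ₁) = 0.38615, e^(−t/τ₂) = 0.33422.
C₂ = 4.61·[1 − (6.6839·0.38615 − 5.8031·0.33422)/(0.88083)] = 4.61·0.27172 = 1.2526 g/L.

1.25 g/L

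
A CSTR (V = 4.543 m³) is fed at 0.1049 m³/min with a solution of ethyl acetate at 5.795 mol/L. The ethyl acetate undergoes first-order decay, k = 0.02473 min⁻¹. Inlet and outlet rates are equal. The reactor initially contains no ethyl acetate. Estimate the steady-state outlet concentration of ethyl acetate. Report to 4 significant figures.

Species balance: V dC/dt = Q C_in − Q C − k V C.
Steady state (dC/dt = 0): C_ss = Q C_in/(Q + kV) = C_in/(1 + kV/Q).
C_ss = 0.1049·5.795/(0.1049 + 0.02473·4.543) = 0.607895/0.217248 = 2.79816 mol/L.

2.798 mol/L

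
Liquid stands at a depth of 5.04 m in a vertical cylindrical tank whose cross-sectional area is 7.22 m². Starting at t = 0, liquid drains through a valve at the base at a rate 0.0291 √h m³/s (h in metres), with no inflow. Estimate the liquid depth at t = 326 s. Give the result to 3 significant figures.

2.52 m

A dh/dt = −Q_out = −0.0291 √h.
This is separable: 2 d(√h)/dt = −0.0291/A, so √h = √h₀ − (0.0291/(2A)) t.
√h = √5.04 − 0.0291·326/(2·7.22) = 2.2450 − 0.65697 = 1.5880.
h = 1.5880² = 2.5218 m.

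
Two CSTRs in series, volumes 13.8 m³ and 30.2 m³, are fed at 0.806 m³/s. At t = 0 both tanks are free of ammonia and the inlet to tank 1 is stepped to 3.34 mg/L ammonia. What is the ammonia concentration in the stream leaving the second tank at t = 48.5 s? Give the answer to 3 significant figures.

Time constants: τᵢ = Vᵢ/Q for each well-mixed tank.
τ₁ = 13.8/0.806 = 17.122 s; τ₂ = 30.2/0.806 = 37.469 s.
Solving the cascade with C₁(0)=C₂(0)=0 gives C₂(t) = C_in[1 − (τ₁ e^(−t/τ₁) − τ₂ e^(−t/τ₂))/(τ₁ − τ₂)].
At t = 48.5: e^(−t/τ₁) = 0.058855, e^(−t/τ₂) = 0.27406.
C₂ = 3.34·[1 − (17.122·0.058855 − 37.469·0.27406)/(-20.347)] = 3.34·0.54485 = 1.8198 mg/L.

1.82 mg/L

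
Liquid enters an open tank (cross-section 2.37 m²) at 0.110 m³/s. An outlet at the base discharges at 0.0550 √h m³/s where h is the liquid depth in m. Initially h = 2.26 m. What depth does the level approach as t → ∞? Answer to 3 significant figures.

Mass balance (ρ constant): A dh/dt = Q_in − 0.0550 √h. At steady state dh/dt = 0:
Q_in = 0.0550 √h_ss ⇒ √h_ss = 0.110/0.0550 = 2.0000.
h_ss = 2.0000² = 4.0000 m. (Since h₀ = 2.26 m < h_ss, the level will rise toward this value.)

4.00 m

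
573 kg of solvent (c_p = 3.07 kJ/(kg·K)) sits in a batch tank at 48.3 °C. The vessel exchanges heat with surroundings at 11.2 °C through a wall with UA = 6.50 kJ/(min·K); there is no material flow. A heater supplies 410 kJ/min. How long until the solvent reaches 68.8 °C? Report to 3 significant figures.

Lumped-capacitance energy balance: M c_p dT/dt = UA(T_amb − T) + Q̇.
τ = M c_p/UA = 270.63 min; T_ss = T_amb + Q̇/UA = 11.2 + 410/6.50 = 74.277 °C.
T(t) = T_ss + (T₀ − T_ss)e^(−t/τ); set T = 68.8:
t = −τ ln[(T − T_ss)/(T₀ − T_ss)] = −270.63 · ln(0.21084) = 421.28 min.

421 min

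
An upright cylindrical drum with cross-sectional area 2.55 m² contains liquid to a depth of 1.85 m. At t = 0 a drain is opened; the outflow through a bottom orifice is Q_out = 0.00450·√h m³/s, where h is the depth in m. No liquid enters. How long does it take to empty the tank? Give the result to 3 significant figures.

A dh/dt = −Q_out = −0.00450 √h.
Separate and integrate: 2(√h − √h₀) = −(0.00450/A) t.
Tank is empty when √h = 0: t_empty = 2A√h₀/0.00450.
t_empty = 2·2.55·√1.85/0.00450 = 5.1000·1.3601/0.00450 = 1541.5 s.

1540 s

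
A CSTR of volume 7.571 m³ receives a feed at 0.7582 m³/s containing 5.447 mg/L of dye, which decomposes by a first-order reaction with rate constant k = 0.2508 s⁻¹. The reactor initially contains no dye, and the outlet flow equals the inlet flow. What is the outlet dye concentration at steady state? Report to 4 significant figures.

Accumulation = in − out − consumed: V dC/dt = Q C_in − Q C − k V C.
At steady state: 0 = Q C_in − (Q + kV) C_ss, so C_ss = Q C_in/(Q + kV).
C_ss = 0.7582·5.447/(0.7582 + 0.2508·7.571) = 4.12992/2.65701 = 1.55435 mg/L.

1.554 mg/L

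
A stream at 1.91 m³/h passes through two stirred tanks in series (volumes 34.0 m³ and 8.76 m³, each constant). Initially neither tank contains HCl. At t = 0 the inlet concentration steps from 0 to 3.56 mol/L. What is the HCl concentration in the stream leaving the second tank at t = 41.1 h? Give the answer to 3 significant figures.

3.08 mol/L

Species balance on tank i: dCᵢ/dt = (Cᵢ₋₁ − Cᵢ)/τᵢ with τᵢ = Vᵢ/Q.
τ₁ = 34.0/1.91 = 17.801 h; τ₂ = 8.76/1.91 = 4.5864 h.
Tank 1: C₁ = C_in(1 − e^(−t/τ₁)). Tank 2 (τ₁ ≠ τ₂): C₂ = C_in[1 − (τ₁ e^(−t/τ₁) − τ₂ e^(−t/τ₂))/(τ₁ − τ₂)].
At t = 41.1: e^(−t/τ₁) = 0.099375, e^(−t/τ₂) = 0.00012828.
C₂ = 3.56·[1 − (17.801·0.099375 − 4.5864·0.00012828)/(13.215)] = 3.56·0.86618 = 3.0836 mol/L.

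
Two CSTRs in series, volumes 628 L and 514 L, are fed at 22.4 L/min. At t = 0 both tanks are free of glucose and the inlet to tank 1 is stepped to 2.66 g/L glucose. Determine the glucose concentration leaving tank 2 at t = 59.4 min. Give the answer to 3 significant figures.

1.80 g/L

Species balance on tank i: dCᵢ/dt = (Cᵢ₋₁ − Cᵢ)/τᵢ with τᵢ = Vᵢ/Q.
τ₁ = 628/22.4 = 28.036 min; τ₂ = 514/22.4 = 22.946 min.
Tank 1: C₁ = C_in(1 − e^(−t/τ₁)). Tank 2 (τ₁ ≠ τ₂): C₂ = C_in[1 − (τ₁ e^(−t/τ₁) − τ₂ e^(−t/τ₂))/(τ₁ − τ₂)].
At t = 59.4: e^(−t/τ₁) = 0.12018, e^(−t/τ₂) = 0.075122.
C₂ = 2.66·[1 − (28.036·0.12018 − 22.946·0.075122)/(5.0893)] = 2.66·0.67664 = 1.7999 g/L.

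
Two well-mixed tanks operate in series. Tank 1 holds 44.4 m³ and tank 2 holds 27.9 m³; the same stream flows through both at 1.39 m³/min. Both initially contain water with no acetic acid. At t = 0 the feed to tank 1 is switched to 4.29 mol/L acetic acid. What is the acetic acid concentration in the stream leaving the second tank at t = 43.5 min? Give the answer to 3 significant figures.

2.16 mol/L

Each tank obeys Vᵢ dCᵢ/dt = Q(Cᵢ₋₁ − Cᵢ), so τᵢ = Vᵢ/Q.
τ₁ = 44.4/1.39 = 31.942 min; τ₂ = 27.9/1.39 = 20.072 min.
Tank 1: C₁ = C_in(1 − e^(−t/τ₁)). Tank 2 (τ₁ ≠ τ₂): C₂ = C_in[1 − (τ₁ e^(−t/τ₁) − τ₂ e^(−t/τ₂))/(τ₁ − τ₂)].
At t = 43.5: e^(−t/τ₁) = 0.25619, e^(−t/τ₂) = 0.11450.
C₂ = 4.29·[1 − (31.942·0.25619 − 20.072·0.11450)/(11.871)] = 4.29·0.50421 = 2.1631 mol/L.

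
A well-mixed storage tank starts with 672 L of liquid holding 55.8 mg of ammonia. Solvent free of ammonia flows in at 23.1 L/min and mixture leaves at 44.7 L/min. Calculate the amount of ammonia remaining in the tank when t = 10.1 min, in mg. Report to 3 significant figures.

Total volume: dV/dt = Q_in − Q_out = -21.600 L/min, so V(t) = 672 − 21.600 t and V(10.1) = 453.84 L.
Solute balance: dm/dt = 0 − Q_out C = −Q_out m/V(t).
dm/m = −Q_out dt/(V₀ − 21.600 t); integrating gives ln(m/m₀) = −(Q_out/(Q_in−Q_out)) ln(V/V₀).
m = m₀ (V₀/V)^(Q_out/(Q_in−Q_out)) = 55.8 × (672/453.84)^(-2.0694) = 24.766 mg.

24.8 mg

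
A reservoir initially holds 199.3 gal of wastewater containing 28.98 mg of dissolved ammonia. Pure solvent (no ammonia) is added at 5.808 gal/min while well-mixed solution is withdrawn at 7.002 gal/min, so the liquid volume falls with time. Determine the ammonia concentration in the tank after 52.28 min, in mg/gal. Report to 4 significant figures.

Let m(t) be the amount of ammonia. Volume: V(t) = V₀ + (Q_in − Q_out) t = 199.3 − 1.19400 t; V(52.28) = 136.878 gal.
Solute balance: dm/dt = 0 − Q_out C = −Q_out m/V(t).
dm/m = −Q_out dt/(V₀ − 1.19400 t); integrating gives ln(m/m₀) = −(Q_out/(Q_in−Q_out)) ln(V/V₀).
m = m₀ (V₀/V)^(Q_out/(Q_in−Q_out)) = 28.98 × (199.3/136.878)^(-5.86432) = 3.20029 mg.
C = m/V = 3.20029/136.878 = 0.0233807 mg/gal.

0.02338 mg/gal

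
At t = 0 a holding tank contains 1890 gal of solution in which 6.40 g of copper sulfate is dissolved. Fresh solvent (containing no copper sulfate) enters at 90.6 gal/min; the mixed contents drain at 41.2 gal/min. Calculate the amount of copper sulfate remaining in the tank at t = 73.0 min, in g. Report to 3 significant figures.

2.63 g

Let m(t) be the amount of copper sulfate. Volume: V(t) = V₀ + (Q_in − Q_out) t = 1890 + 49.400 t; V(73.0) = 5496.2 gal.
No copper sulfate enters, so dm/dt = −Q_out · (m/V).
Separate: dm/m = −Q_out dt/V(t) ⇒ ln(m/m₀) = −(Q_out/(Q_in−Q_out)) ln(V/V₀).
m = m₀ (V₀/V)^(Q_out/(Q_in−Q_out)) = 6.40 × (1890/5496.2)^(0.83401) = 2.6274 g.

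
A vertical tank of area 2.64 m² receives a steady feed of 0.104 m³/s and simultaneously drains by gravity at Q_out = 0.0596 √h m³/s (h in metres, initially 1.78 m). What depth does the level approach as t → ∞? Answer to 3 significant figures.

3.04 m

A dh/dt = Q_in − 0.0596 √h. Steady state requires inflow = outflow:
Q_in = 0.0596 √h_ss ⇒ √h_ss = 0.104/0.0596 = 1.7450.
h_ss = 1.7450² = 3.0449 m. (Since h₀ = 1.78 m < h_ss, the level will rise toward this value.)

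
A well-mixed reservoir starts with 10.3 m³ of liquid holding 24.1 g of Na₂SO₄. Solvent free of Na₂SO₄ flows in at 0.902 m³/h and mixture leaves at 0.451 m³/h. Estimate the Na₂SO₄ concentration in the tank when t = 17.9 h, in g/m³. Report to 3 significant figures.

0.735 g/m³

Total volume: dV/dt = Q_in − Q_out = 0.45100 m³/h, so V(t) = 10.3 + 0.45100 t and V(17.9) = 18.373 m³.
No Na₂SO₄ enters, so dm/dt = −Q_out · (m/V).
dm/m = −Q_out dt/(V₀ + 0.45100 t); integrating gives ln(m/m₀) = −(Q_out/(Q_in−Q_out)) ln(V/V₀).
m = m₀ (V₀/V)^(Q_out/(Q_in−Q_out)) = 24.1 × (10.3/18.373)^(1.0000) = 13.511 g.
C = m/V = 13.511/18.373 = 0.73536 g/m³.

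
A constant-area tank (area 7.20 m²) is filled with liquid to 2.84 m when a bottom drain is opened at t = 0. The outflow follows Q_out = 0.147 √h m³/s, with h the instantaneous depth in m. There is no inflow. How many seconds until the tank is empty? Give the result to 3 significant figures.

Unsteady balance on liquid volume: A dh/dt = −0.147 √h.
Separate and integrate: 2(√h − √h₀) = −(0.147/A) t.
Tank is empty when √h = 0: t_empty = 2A√h₀/0.147.
t_empty = 2·7.20·√2.84/0.147 = 14.400·1.6852/0.147 = 165.08 s.

165 s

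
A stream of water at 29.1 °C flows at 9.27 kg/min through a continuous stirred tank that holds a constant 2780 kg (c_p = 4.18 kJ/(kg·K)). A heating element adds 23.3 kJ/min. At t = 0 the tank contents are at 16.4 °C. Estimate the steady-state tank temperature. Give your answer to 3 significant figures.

29.7 °C

M c_p dT/dt = ṁ c_p (T_in − T) + Q̇.
At steady state dT/dt = 0 ⇒ T_ss = T_in + Q̇/(ṁ c_p) = 29.1 + 23.3/(9.27·4.18) = 29.701 °C.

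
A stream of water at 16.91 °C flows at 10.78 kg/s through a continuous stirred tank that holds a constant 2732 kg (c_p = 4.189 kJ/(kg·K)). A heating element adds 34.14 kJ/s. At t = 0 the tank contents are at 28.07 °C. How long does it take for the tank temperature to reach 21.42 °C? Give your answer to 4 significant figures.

258.3 s

Energy balance: M c_p dT/dt = ṁ c_p (T_in − T) + 34.14.
τ = M/ṁ = 253.432 s; T_ss = T_in + Q̇/(ṁ c_p) = 17.6660 °C.
T(t) = T_ss + (T₀ − T_ss) e^(−t/τ). Set T = 21.42:
e^(−t/τ) = (21.42 − 17.6660)/(28.07 − 17.6660) = 0.360821
t = −253.432 · ln(0.360821) = 258.342 s.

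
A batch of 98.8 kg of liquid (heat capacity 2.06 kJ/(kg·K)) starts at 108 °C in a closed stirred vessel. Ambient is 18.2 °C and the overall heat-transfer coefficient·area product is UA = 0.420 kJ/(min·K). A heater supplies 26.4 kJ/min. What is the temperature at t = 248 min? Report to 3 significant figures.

M c_p dT/dt = −UA(T − T_amb) + Q̇.
dT/dt = (T_ss − T)/τ with T_ss = T_amb + Q̇/UA = 18.2 + 26.4/0.420 = 81.057 °C, τ = M c_p/UA = 98.8·2.06/0.420 = 484.59 min.
Solution: T(t) = T_ss + (T₀ − T_ss) e^(−t/τ).
T(248) = 81.057 + (26.943)·0.59943 = 97.208 °C.

97.2 °C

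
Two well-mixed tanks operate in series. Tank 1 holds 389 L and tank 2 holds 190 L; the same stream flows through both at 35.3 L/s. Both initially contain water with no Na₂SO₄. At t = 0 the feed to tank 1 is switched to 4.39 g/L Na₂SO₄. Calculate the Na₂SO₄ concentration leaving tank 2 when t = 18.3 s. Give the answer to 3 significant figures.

2.90 g/L

Species balance on tank i: dCᵢ/dt = (Cᵢ₋₁ − Cᵢ)/τᵢ with τᵢ = Vᵢ/Q.
τ₁ = 389/35.3 = 11.020 s; τ₂ = 190/35.3 = 5.3824 s.
Tank 1: C₁ = C_in(1 − e^(−t/τ₁)). Tank 2 (τ₁ ≠ τ₂): C₂ = C_in[1 − (τ₁ e^(−t/τ₁) − τ₂ e^(−t/τ₂))/(τ₁ − τ₂)].
At t = 18.3: e^(−t/τ₁) = 0.19002, e^(−t/τ₂) = 0.033375.
C₂ = 4.39·[1 − (11.020·0.19002 − 5.3824·0.033375)/(5.6374)] = 4.39·0.66043 = 2.8993 g/L.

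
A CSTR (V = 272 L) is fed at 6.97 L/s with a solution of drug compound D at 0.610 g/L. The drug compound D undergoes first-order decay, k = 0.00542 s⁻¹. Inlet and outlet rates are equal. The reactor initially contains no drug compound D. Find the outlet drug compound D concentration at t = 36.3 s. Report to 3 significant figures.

V dC/dt = Q(C_in − C) − k V C.
dC/dt = (Q/V) C_in − (Q/V + k) C; effective rate a = Q/V + k = 0.025625 + 0.00542 = 0.031045 s⁻¹.
C_ss = Q C_in/(Q + kV) = 0.50350 g/L; C(t) = C_ss + (C₀ − C_ss) e^(−a t).
C(36.3) = 0.50350 + (-0.50350)·e^(−0.031045·36.3) = 0.50350 + (-0.50350)·0.32403 = 0.34036 g/L.

0.340 g/L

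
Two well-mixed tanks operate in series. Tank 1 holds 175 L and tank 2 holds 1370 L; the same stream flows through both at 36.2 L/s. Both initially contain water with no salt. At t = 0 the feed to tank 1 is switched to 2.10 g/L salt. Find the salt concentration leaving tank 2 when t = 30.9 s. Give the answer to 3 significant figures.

Species balance on tank i: dCᵢ/dt = (Cᵢ₋₁ − Cᵢ)/τᵢ with τᵢ = Vᵢ/Q.
τ₁ = 175/36.2 = 4.8343 s; τ₂ = 1370/36.2 = 37.845 s.
Tank 1: C₁ = C_in(1 − e^(−t/τ₁)). Tank 2 (τ₁ ≠ τ₂): C₂ = C_in[1 − (τ₁ e^(−t/τ₁) − τ₂ e^(−t/τ₂))/(τ₁ − τ₂)].
At t = 30.9: e^(−t/τ₁) = 0.0016751, e^(−t/τ₂) = 0.44198.
C₂ = 2.10·[1 − (4.8343·0.0016751 − 37.845·0.44198)/(-33.011)] = 2.10·0.49354 = 1.0364 g/L.

1.04 g/L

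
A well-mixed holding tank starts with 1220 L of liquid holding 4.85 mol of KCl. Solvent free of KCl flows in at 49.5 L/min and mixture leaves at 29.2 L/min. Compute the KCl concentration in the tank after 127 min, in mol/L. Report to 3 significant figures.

Total volume: dV/dt = Q_in − Q_out = 20.300 L/min, so V(t) = 1220 + 20.300 t and V(127) = 3798.1 L.
Solute balance: dm/dt = 0 − Q_out C = −Q_out m/V(t).
dm/m = −Q_out dt/(V₀ + 20.300 t); integrating gives ln(m/m₀) = −(Q_out/(Q_in−Q_out)) ln(V/V₀).
m = m₀ (V₀/V)^(Q_out/(Q_in−Q_out)) = 4.85 × (1220/3798.1)^(1.4384) = 0.94689 mol.
C = m/V = 0.94689/3798.1 = 0.00024931 mol/L.

0.000249 mol/L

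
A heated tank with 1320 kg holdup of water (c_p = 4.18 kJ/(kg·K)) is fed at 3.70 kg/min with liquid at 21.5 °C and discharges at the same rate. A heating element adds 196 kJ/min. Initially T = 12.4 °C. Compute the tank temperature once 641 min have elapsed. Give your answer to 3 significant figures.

Heat balance on the well-mixed liquid: M c_p dT/dt = ṁ c_p (T_in − T) + 196.
τ = M/ṁ = 356.76 min; T_ss = T_in + Q̇/(ṁ c_p) = 21.5 + 196/(3.70·4.18) = 34.173 °C.
T approaches T_ss exponentially: T(t) = T_ss + (T₀ − T_ss) e^(−t/τ).
T(641) = 34.173 + (-21.773)·e^(−641/356.76) = 34.173 + (-21.773)·0.16584 = 30.562 °C.

30.6 °C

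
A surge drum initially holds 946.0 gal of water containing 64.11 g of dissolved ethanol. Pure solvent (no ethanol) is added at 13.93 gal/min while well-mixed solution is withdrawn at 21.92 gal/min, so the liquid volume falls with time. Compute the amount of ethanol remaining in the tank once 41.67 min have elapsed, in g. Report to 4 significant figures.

Let m(t) be the amount of ethanol. Volume: V(t) = V₀ + (Q_in − Q_out) t = 946.0 − 7.99000 t; V(41.67) = 613.057 gal.
No ethanol enters, so dm/dt = −Q_out · (m/V).
dm/m = −Q_out dt/(V₀ − 7.99000 t); integrating gives ln(m/m₀) = −(Q_out/(Q_in−Q_out)) ln(V/V₀).
m = m₀ (V₀/V)^(Q_out/(Q_in−Q_out)) = 64.11 × (946.0/613.057)^(-2.74343) = 19.5025 g.

19.50 g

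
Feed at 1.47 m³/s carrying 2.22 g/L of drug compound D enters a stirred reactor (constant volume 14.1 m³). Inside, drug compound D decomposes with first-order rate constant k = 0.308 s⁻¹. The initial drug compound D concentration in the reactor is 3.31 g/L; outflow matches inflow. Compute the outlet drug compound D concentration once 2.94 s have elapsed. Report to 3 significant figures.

Species balance: V dC/dt = Q C_in − Q C − k V C.
dC/dt = (Q/V) C_in − (Q/V + k) C; effective rate a = Q/V + k = 0.10426 + 0.308 = 0.41226 s⁻¹.
C_ss = Q C_in/(Q + kV) = 0.56142 g/L; C(t) = C_ss + (C₀ − C_ss) e^(−a t).
C(2.94) = 0.56142 + (2.7486)·e^(−0.41226·2.94) = 0.56142 + (2.7486)·0.29759 = 1.3794 g/L.

1.38 g/L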